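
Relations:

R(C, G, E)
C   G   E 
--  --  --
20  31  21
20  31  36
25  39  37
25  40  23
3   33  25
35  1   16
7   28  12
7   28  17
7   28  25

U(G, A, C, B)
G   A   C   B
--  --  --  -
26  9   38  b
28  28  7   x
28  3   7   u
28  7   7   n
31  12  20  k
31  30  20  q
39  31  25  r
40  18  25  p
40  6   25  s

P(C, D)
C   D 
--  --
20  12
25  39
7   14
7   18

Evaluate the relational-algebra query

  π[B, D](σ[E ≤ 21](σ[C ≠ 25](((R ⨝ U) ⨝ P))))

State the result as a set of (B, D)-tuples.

{(k, 12), (n, 14), (n, 18), (q, 12), (u, 14), (u, 18), (x, 14), (x, 18)}

Natural join on C, G: {(20, 31, 21, 12, k), (20, 31, 21, 30, q), (20, 31, 36, 12, k), (20, 31, 36, 30, q), (25, 39, 37, 31, r), (25, 40, 23, 18, p), (25, 40, 23, 6, s), (7, 28, 12, 28, x), (7, 28, 12, 3, u), (7, 28, 12, 7, n), (7, 28, 17, 28, x), (7, 28, 17, 3, u), (7, 28, 17, 7, n), (7, 28, 25, 28, x), (7, 28, 25, 3, u), (7, 28, 25, 7, n)}
Natural join on C: {(20, 31, 21, 12, k, 12), (20, 31, 21, 30, q, 12), (20, 31, 36, 12, k, 12), (20, 31, 36, 30, q, 12), (25, 39, 37, 31, r, 39), (25, 40, 23, 18, p, 39), (25, 40, 23, 6, s, 39), (7, 28, 12, 28, x, 14), (7, 28, 12, 28, x, 18), (7, 28, 12, 3, u, 14), (7, 28, 12, 3, u, 18), (7, 28, 12, 7, n, 14), (7, 28, 12, 7, n, 18), (7, 28, 17, 28, x, 14), (7, 28, 17, 28, x, 18), (7, 28, 17, 3, u, 14), (7, 28, 17, 3, u, 18), (7, 28, 17, 7, n, 14), (7, 28, 17, 7, n, 18), (7, 28, 25, 28, x, 14), (7, 28, 25, 28, x, 18), (7, 28, 25, 3, u, 14), (7, 28, 25, 3, u, 18), (7, 28, 25, 7, n, 14), (7, 28, 25, 7, n, 18)}
Filtering on C ≠ 25 leaves {(20, 31, 21, 12, k, 12), (20, 31, 21, 30, q, 12), (20, 31, 36, 12, k, 12), (20, 31, 36, 30, q, 12), (7, 28, 12, 28, x, 14), (7, 28, 12, 28, x, 18), (7, 28, 12, 3, u, 14), (7, 28, 12, 3, u, 18), (7, 28, 12, 7, n, 14), (7, 28, 12, 7, n, 18), (7, 28, 17, 28, x, 14), (7, 28, 17, 28, x, 18), (7, 28, 17, 3, u, 14), (7, 28, 17, 3, u, 18), (7, 28, 17, 7, n, 14), (7, 28, 17, 7, n, 18), (7, 28, 25, 28, x, 14), (7, 28, 25, 28, x, 18), (7, 28, 25, 3, u, 14), (7, 28, 25, 3, u, 18), (7, 28, 25, 7, n, 14), (7, 28, 25, 7, n, 18)}.
Filtering on E ≤ 21 leaves {(20, 31, 21, 12, k, 12), (20, 31, 21, 30, q, 12), (7, 28, 12, 28, x, 14), (7, 28, 12, 28, x, 18), (7, 28, 12, 3, u, 14), (7, 28, 12, 3, u, 18), (7, 28, 12, 7, n, 14), (7, 28, 12, 7, n, 18), (7, 28, 17, 28, x, 14), (7, 28, 17, 28, x, 18), (7, 28, 17, 3, u, 14), (7, 28, 17, 3, u, 18), (7, 28, 17, 7, n, 14), (7, 28, 17, 7, n, 18)}.
π[B, D]: project onto (B, D) (6 duplicate(s) eliminated) → {(k, 12), (n, 14), (n, 18), (q, 12), (u, 14), (u, 18), (x, 14), (x, 18)}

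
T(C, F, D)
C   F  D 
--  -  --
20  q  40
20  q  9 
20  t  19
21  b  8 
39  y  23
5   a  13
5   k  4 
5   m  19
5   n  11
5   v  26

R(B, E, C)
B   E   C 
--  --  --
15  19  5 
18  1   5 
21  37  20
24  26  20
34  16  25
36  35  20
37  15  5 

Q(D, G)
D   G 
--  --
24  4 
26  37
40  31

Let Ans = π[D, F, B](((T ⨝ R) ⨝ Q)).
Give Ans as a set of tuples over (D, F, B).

Natural join on C: {(20, q, 40, 21, 37), (20, q, 40, 24, 26), (20, q, 40, 36, 35), (20, q, 9, 21, 37), (20, q, 9, 24, 26), (20, q, 9, 36, 35), (20, t, 19, 21, 37), (20, t, 19, 24, 26), (20, t, 19, 36, 35), (5, a, 13, 15, 19), (5, a, 13, 18, 1), (5, a, 13, 37, 15), (5, k, 4, 15, 19), (5, k, 4, 18, 1), (5, k, 4, 37, 15), (5, m, 19, 15, 19), (5, m, 19, 18, 1), (5, m, 19, 37, 15), (5, n, 11, 15, 19), (5, n, 11, 18, 1), (5, n, 11, 37, 15), (5, v, 26, 15, 19), (5, v, 26, 18, 1), (5, v, 26, 37, 15)}
Natural join on D: {(20, q, 40, 21, 37, 31), (20, q, 40, 24, 26, 31), (20, q, 40, 36, 35, 31), (5, v, 26, 15, 19, 37), (5, v, 26, 18, 1, 37), (5, v, 26, 37, 15, 37)}
Projecting to D, F, B: {(26, v, 15), (26, v, 18), (26, v, 37), (40, q, 21), (40, q, 24), (40, q, 36)}

{(26, v, 15), (26, v, 18), (26, v, 37), (40, q, 21), (40, q, 24), (40, q, 36)}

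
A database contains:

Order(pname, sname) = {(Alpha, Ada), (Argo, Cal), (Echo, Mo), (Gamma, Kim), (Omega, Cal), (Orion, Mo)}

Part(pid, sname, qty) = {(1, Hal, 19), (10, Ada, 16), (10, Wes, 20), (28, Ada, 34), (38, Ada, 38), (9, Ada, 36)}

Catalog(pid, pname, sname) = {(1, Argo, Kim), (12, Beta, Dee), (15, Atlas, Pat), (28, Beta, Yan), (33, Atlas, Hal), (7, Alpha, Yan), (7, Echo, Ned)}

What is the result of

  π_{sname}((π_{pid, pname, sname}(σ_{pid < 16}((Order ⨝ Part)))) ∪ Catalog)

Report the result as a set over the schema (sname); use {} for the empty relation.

Order ⋈ Part (natural join on sname): {(Alpha, Ada, 10, 16), (Alpha, Ada, 28, 34), (Alpha, Ada, 38, 38), (Alpha, Ada, 9, 36)}
Filtering on pid < 16 leaves {(Alpha, Ada, 10, 16), (Alpha, Ada, 9, 36)}.
π_{pid, pname, sname} gives {(10, Alpha, Ada), (9, Alpha, Ada)}.
Set union of the two operands is {(1, Argo, Kim), (10, Alpha, Ada), (12, Beta, Dee), (15, Atlas, Pat), (28, Beta, Yan), (33, Atlas, Hal), (7, Alpha, Yan), (7, Echo, Ned), (9, Alpha, Ada)}.
π_{sname} gives {Ada, Dee, Hal, Kim, Ned, Pat, Yan} (2 duplicate(s) eliminated).

{Ada, Dee, Hal, Kim, Ned, Pat, Yan}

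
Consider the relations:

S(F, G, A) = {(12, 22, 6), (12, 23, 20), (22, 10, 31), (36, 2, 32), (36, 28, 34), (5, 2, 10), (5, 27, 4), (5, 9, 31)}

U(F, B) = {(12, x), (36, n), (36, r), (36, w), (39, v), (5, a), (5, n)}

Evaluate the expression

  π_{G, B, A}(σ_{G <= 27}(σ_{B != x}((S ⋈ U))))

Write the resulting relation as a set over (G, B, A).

Joining S and U on F yields {(12, 22, 6, x), (12, 23, 20, x), (36, 2, 32, n), (36, 2, 32, r), (36, 2, 32, w), (36, 28, 34, n), (36, 28, 34, r), (36, 28, 34, w), (5, 2, 10, a), (5, 2, 10, n), (5, 27, 4, a), (5, 27, 4, n), (5, 9, 31, a), (5, 9, 31, n)}.
Selection B != x: {(36, 2, 32, n), (36, 2, 32, r), (36, 2, 32, w), (36, 28, 34, n), (36, 28, 34, r), (36, 28, 34, w), (5, 2, 10, a), (5, 2, 10, n), (5, 27, 4, a), (5, 27, 4, n), (5, 9, 31, a), (5, 9, 31, n)}
Selection G <= 27: {(36, 2, 32, n), (36, 2, 32, r), (36, 2, 32, w), (5, 2, 10, a), (5, 2, 10, n), (5, 27, 4, a), (5, 27, 4, n), (5, 9, 31, a), (5, 9, 31, n)}
Keep only column(s) G, B, A: {(2, a, 10), (2, n, 10), (2, n, 32), (2, r, 32), (2, w, 32), (27, a, 4), (27, n, 4), (9, a, 31), (9, n, 31)}

{(2, a, 10), (2, n, 10), (2, n, 32), (2, r, 32), (2, w, 32), (27, a, 4), (27, n, 4), (9, a, 31), (9, n, 31)}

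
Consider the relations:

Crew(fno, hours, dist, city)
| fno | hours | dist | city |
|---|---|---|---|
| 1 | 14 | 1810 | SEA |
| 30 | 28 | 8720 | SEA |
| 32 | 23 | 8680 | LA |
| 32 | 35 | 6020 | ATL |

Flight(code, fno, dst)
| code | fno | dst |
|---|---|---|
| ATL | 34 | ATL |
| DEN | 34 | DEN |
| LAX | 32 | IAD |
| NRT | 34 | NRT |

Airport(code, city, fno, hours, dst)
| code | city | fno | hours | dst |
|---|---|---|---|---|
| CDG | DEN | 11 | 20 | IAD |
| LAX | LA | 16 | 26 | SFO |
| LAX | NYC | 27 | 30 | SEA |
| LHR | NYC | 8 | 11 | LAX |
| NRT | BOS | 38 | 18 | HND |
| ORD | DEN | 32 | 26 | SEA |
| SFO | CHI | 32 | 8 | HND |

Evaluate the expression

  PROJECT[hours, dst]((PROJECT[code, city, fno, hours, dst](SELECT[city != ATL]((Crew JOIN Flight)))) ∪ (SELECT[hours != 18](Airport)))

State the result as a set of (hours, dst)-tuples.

{(11, LAX), (20, IAD), (23, IAD), (26, SEA), (26, SFO), (30, SEA), (8, HND)}

Natural join on fno: {(32, 23, 8680, LA, LAX, IAD), (32, 35, 6020, ATL, LAX, IAD)}
Apply σ_{city != ATL}; surviving tuples: {(32, 23, 8680, LA, LAX, IAD)}
π[code, city, fno, hours, dst]: project onto (code, city, fno, hours, dst) → {(LAX, LA, 32, 23, IAD)}
Apply σ_{hours != 18}; surviving tuples: {(CDG, DEN, 11, 20, IAD), (LAX, LA, 16, 26, SFO), (LAX, NYC, 27, 30, SEA), (LHR, NYC, 8, 11, LAX), (ORD, DEN, 32, 26, SEA), (SFO, CHI, 32, 8, HND)}
Union: {(LAX, LA, 32, 23, IAD)} with {(CDG, DEN, 11, 20, IAD), (LAX, LA, 16, 26, SFO), (LAX, NYC, 27, 30, SEA), (LHR, NYC, 8, 11, LAX), (ORD, DEN, 32, 26, SEA), (SFO, CHI, 32, 8, HND)} → {(CDG, DEN, 11, 20, IAD), (LAX, LA, 16, 26, SFO), (LAX, LA, 32, 23, IAD), (LAX, NYC, 27, 30, SEA), (LHR, NYC, 8, 11, LAX), (ORD, DEN, 32, 26, SEA), (SFO, CHI, 32, 8, HND)}
π[hours, dst]: project onto (hours, dst) → {(11, LAX), (20, IAD), (23, IAD), (26, SEA), (26, SFO), (30, SEA), (8, HND)}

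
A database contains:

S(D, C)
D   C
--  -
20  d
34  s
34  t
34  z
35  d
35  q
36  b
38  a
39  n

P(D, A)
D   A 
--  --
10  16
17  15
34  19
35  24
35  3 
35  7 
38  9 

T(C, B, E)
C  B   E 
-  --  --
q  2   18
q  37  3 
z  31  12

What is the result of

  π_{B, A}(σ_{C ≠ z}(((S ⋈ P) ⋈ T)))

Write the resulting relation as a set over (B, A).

{(2, 24), (2, 3), (2, 7), (37, 24), (37, 3), (37, 7)}

Joining S and P on D yields {(34, s, 19), (34, t, 19), (34, z, 19), (35, d, 24), (35, d, 3), (35, d, 7), (35, q, 24), (35, q, 3), (35, q, 7), (38, a, 9)}.
Joining (S ⋈ P) and T on C yields {(34, z, 19, 31, 12), (35, q, 24, 2, 18), (35, q, 24, 37, 3), (35, q, 3, 2, 18), (35, q, 3, 37, 3), (35, q, 7, 2, 18), (35, q, 7, 37, 3)}.
Selection C ≠ z: {(35, q, 24, 2, 18), (35, q, 24, 37, 3), (35, q, 3, 2, 18), (35, q, 3, 37, 3), (35, q, 7, 2, 18), (35, q, 7, 37, 3)}
Keep only column(s) B, A: {(2, 24), (2, 3), (2, 7), (37, 24), (37, 3), (37, 7)}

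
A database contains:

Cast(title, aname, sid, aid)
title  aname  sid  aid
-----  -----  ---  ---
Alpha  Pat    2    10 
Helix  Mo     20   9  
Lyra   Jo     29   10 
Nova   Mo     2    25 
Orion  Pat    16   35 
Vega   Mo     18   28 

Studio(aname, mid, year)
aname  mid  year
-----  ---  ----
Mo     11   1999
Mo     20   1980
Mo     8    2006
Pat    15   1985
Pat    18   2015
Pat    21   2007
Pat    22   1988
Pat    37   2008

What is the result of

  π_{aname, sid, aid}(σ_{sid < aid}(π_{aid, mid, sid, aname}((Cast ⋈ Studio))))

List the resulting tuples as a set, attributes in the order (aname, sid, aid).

{(Mo, 18, 28), (Mo, 2, 25), (Pat, 16, 35), (Pat, 2, 10)}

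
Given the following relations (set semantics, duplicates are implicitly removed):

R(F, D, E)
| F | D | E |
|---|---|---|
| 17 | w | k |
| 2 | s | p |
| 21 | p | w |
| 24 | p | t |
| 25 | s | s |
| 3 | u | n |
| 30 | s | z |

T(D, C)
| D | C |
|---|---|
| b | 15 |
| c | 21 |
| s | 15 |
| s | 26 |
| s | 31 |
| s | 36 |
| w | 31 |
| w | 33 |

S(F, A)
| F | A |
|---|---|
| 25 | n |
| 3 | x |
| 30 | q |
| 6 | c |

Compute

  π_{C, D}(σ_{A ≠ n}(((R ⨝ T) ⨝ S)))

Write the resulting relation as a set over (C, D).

R ⋈ T (natural join on D): {(17, w, k, 31), (17, w, k, 33), (2, s, p, 15), (2, s, p, 26), (2, s, p, 31), (2, s, p, 36), (25, s, s, 15), (25, s, s, 26), (25, s, s, 31), (25, s, s, 36), (30, s, z, 15), (30, s, z, 26), (30, s, z, 31), (30, s, z, 36)}
(R ⨝ T) ⋈ S (natural join on F): {(25, s, s, 15, n), (25, s, s, 26, n), (25, s, s, 31, n), (25, s, s, 36, n), (30, s, z, 15, q), (30, s, z, 26, q), (30, s, z, 31, q), (30, s, z, 36, q)}
Filtering on A ≠ n leaves {(30, s, z, 15, q), (30, s, z, 26, q), (30, s, z, 31, q), (30, s, z, 36, q)}.
π_{C, D} gives {(15, s), (26, s), (31, s), (36, s)}.

{(15, s), (26, s), (31, s), (36, s)}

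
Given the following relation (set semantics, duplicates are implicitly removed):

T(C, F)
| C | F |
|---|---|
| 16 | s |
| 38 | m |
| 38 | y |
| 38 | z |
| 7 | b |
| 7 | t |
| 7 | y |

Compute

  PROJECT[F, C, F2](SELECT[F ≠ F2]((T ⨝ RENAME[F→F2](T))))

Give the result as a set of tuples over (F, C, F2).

ρ[F→F2]: schema becomes (C, F2); tuples unchanged.
T ⋈ RENAME[F→F2](T) (natural join on C): {(16, s, s), (38, m, m), (38, m, y), (38, m, z), (38, y, m), (38, y, y), (38, y, z), (38, z, m), (38, z, y), (38, z, z), (7, b, b), (7, b, t), (7, b, y), (7, t, b), (7, t, t), (7, t, y), (7, y, b), (7, y, t), (7, y, y)}
σ[F ≠ F2]: keep tuples satisfying F ≠ F2 → {(38, m, y), (38, m, z), (38, y, m), (38, y, z), (38, z, m), (38, z, y), (7, b, t), (7, b, y), (7, t, b), (7, t, y), (7, y, b), (7, y, t)}
π_{F, C, F2} gives {(b, 7, t), (b, 7, y), (m, 38, y), (m, 38, z), (t, 7, b), (t, 7, y), (y, 38, m), (y, 38, z), (y, 7, b), (y, 7, t), (z, 38, m), (z, 38, y)}.

{(b, 7, t), (b, 7, y), (m, 38, y), (m, 38, z), (t, 7, b), (t, 7, y), (y, 38, m), (y, 38, z), (y, 7, b), (y, 7, t), (z, 38, m), (z, 38, y)}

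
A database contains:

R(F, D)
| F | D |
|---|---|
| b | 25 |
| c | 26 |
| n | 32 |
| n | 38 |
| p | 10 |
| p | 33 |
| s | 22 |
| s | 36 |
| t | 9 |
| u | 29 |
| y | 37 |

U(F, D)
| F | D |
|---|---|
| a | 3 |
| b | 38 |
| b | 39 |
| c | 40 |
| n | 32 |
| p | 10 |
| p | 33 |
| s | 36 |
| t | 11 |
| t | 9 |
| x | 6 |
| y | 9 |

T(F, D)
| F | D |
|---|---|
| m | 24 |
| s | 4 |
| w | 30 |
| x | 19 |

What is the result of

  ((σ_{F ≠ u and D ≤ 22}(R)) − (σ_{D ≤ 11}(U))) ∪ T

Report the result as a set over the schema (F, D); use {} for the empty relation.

Selection F ≠ u and D ≤ 22: {(p, 10), (s, 22), (t, 9)}
Selection D ≤ 11: {(a, 3), (p, 10), (t, 11), (t, 9), (x, 6), (y, 9)}
Difference: {(p, 10), (s, 22), (t, 9)} with {(a, 3), (p, 10), (t, 11), (t, 9), (x, 6), (y, 9)} → {(s, 22)}
Union: {(s, 22)} with {(m, 24), (s, 4), (w, 30), (x, 19)} → {(m, 24), (s, 22), (s, 4), (w, 30), (x, 19)}

{(m, 24), (s, 22), (s, 4), (w, 30), (x, 19)}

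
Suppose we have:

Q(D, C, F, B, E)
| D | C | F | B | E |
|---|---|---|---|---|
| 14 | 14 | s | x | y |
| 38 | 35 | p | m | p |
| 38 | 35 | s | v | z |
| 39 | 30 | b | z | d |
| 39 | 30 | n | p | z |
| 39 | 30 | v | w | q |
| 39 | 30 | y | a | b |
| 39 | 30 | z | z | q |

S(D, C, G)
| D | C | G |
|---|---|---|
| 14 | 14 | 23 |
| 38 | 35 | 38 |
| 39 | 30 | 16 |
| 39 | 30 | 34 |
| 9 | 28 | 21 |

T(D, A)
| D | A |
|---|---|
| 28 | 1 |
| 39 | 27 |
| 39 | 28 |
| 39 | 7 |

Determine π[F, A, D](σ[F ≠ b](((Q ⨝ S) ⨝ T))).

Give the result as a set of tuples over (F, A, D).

{(n, 27, 39), (n, 28, 39), (n, 7, 39), (v, 27, 39), (v, 28, 39), (v, 7, 39), (y, 27, 39), (y, 28, 39), (y, 7, 39), (z, 27, 39), (z, 28, 39), (z, 7, 39)}

Natural join on D, C: {(14, 14, s, x, y, 23), (38, 35, p, m, p, 38), (38, 35, s, v, z, 38), (39, 30, b, z, d, 16), (39, 30, b, z, d, 34), (39, 30, n, p, z, 16), (39, 30, n, p, z, 34), (39, 30, v, w, q, 16), (39, 30, v, w, q, 34), (39, 30, y, a, b, 16), (39, 30, y, a, b, 34), (39, 30, z, z, q, 16), (39, 30, z, z, q, 34)}
Natural join on D: {(39, 30, b, z, d, 16, 27), (39, 30, b, z, d, 16, 28), (39, 30, b, z, d, 16, 7), (39, 30, b, z, d, 34, 27), (39, 30, b, z, d, 34, 28), (39, 30, b, z, d, 34, 7), (39, 30, n, p, z, 16, 27), (39, 30, n, p, z, 16, 28), (39, 30, n, p, z, 16, 7), (39, 30, n, p, z, 34, 27), (39, 30, n, p, z, 34, 28), (39, 30, n, p, z, 34, 7), (39, 30, v, w, q, 16, 27), (39, 30, v, w, q, 16, 28), (39, 30, v, w, q, 16, 7), (39, 30, v, w, q, 34, 27), (39, 30, v, w, q, 34, 28), (39, 30, v, w, q, 34, 7), (39, 30, y, a, b, 16, 27), (39, 30, y, a, b, 16, 28), (39, 30, y, a, b, 16, 7), (39, 30, y, a, b, 34, 27), (39, 30, y, a, b, 34, 28), (39, 30, y, a, b, 34, 7), (39, 30, z, z, q, 16, 27), (39, 30, z, z, q, 16, 28), (39, 30, z, z, q, 16, 7), (39, 30, z, z, q, 34, 27), (39, 30, z, z, q, 34, 28), (39, 30, z, z, q, 34, 7)}
Filtering on F ≠ b leaves {(39, 30, n, p, z, 16, 27), (39, 30, n, p, z, 16, 28), (39, 30, n, p, z, 16, 7), (39, 30, n, p, z, 34, 27), (39, 30, n, p, z, 34, 28), (39, 30, n, p, z, 34, 7), (39, 30, v, w, q, 16, 27), (39, 30, v, w, q, 16, 28), (39, 30, v, w, q, 16, 7), (39, 30, v, w, q, 34, 27), (39, 30, v, w, q, 34, 28), (39, 30, v, w, q, 34, 7), (39, 30, y, a, b, 16, 27), (39, 30, y, a, b, 16, 28), (39, 30, y, a, b, 16, 7), (39, 30, y, a, b, 34, 27), (39, 30, y, a, b, 34, 28), (39, 30, y, a, b, 34, 7), (39, 30, z, z, q, 16, 27), (39, 30, z, z, q, 16, 28), (39, 30, z, z, q, 16, 7), (39, 30, z, z, q, 34, 27), (39, 30, z, z, q, 34, 28), (39, 30, z, z, q, 34, 7)}.
Keep only column(s) F, A, D (12 duplicate(s) eliminated): {(n, 27, 39), (n, 28, 39), (n, 7, 39), (v, 27, 39), (v, 28, 39), (v, 7, 39), (y, 27, 39), (y, 28, 39), (y, 7, 39), (z, 27, 39), (z, 28, 39), (z, 7, 39)}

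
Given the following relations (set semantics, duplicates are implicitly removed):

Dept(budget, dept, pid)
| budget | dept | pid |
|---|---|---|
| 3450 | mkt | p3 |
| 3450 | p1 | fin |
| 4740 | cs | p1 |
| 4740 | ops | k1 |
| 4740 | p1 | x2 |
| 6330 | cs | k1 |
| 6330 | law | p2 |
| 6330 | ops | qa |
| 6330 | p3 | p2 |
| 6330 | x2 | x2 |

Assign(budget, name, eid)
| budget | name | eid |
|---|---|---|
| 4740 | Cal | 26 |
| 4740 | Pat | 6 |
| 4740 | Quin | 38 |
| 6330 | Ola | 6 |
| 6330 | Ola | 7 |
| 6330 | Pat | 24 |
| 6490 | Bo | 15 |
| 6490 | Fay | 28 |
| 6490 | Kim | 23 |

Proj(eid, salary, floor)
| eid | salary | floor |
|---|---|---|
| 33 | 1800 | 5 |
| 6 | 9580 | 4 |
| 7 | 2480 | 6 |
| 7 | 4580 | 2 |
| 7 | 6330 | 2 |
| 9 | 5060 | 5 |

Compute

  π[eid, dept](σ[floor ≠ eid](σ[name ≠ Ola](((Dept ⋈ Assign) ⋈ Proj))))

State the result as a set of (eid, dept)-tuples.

{(6, cs), (6, ops), (6, p1)}

Natural join on budget: {(4740, cs, p1, Cal, 26), (4740, cs, p1, Pat, 6), (4740, cs, p1, Quin, 38), (4740, ops, k1, Cal, 26), (4740, ops, k1, Pat, 6), (4740, ops, k1, Quin, 38), (4740, p1, x2, Cal, 26), (4740, p1, x2, Pat, 6), (4740, p1, x2, Quin, 38), (6330, cs, k1, Ola, 6), (6330, cs, k1, Ola, 7), (6330, cs, k1, Pat, 24), (6330, law, p2, Ola, 6), (6330, law, p2, Ola, 7), (6330, law, p2, Pat, 24), (6330, ops, qa, Ola, 6), (6330, ops, qa, Ola, 7), (6330, ops, qa, Pat, 24), (6330, p3, p2, Ola, 6), (6330, p3, p2, Ola, 7), (6330, p3, p2, Pat, 24), (6330, x2, x2, Ola, 6), (6330, x2, x2, Ola, 7), (6330, x2, x2, Pat, 24)}
Natural join on eid: {(4740, cs, p1, Pat, 6, 9580, 4), (4740, ops, k1, Pat, 6, 9580, 4), (4740, p1, x2, Pat, 6, 9580, 4), (6330, cs, k1, Ola, 6, 9580, 4), (6330, cs, k1, Ola, 7, 2480, 6), (6330, cs, k1, Ola, 7, 4580, 2), (6330, cs, k1, Ola, 7, 6330, 2), (6330, law, p2, Ola, 6, 9580, 4), (6330, law, p2, Ola, 7, 2480, 6), (6330, law, p2, Ola, 7, 4580, 2), (6330, law, p2, Ola, 7, 6330, 2), (6330, ops, qa, Ola, 6, 9580, 4), (6330, ops, qa, Ola, 7, 2480, 6), (6330, ops, qa, Ola, 7, 4580, 2), (6330, ops, qa, Ola, 7, 6330, 2), (6330, p3, p2, Ola, 6, 9580, 4), (6330, p3, p2, Ola, 7, 2480, 6), (6330, p3, p2, Ola, 7, 4580, 2), (6330, p3, p2, Ola, 7, 6330, 2), (6330, x2, x2, Ola, 6, 9580, 4), (6330, x2, x2, Ola, 7, 2480, 6), (6330, x2, x2, Ola, 7, 4580, 2), (6330, x2, x2, Ola, 7, 6330, 2)}
Apply σ_{name ≠ Ola}; surviving tuples: {(4740, cs, p1, Pat, 6, 9580, 4), (4740, ops, k1, Pat, 6, 9580, 4), (4740, p1, x2, Pat, 6, 9580, 4)}
Apply σ_{floor ≠ eid}; surviving tuples: {(4740, cs, p1, Pat, 6, 9580, 4), (4740, ops, k1, Pat, 6, 9580, 4), (4740, p1, x2, Pat, 6, 9580, 4)}
π[eid, dept]: project onto (eid, dept) → {(6, cs), (6, ops), (6, p1)}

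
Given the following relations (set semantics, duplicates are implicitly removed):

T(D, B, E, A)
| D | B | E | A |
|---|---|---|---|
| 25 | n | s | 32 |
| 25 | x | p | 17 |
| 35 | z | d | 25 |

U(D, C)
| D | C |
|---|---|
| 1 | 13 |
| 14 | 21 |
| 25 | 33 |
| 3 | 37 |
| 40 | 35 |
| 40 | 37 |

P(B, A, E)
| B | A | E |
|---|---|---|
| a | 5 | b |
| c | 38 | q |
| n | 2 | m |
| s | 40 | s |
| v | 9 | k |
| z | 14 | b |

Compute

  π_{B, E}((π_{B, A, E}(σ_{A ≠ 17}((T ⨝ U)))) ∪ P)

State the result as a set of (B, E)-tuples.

Joining T and U on D yields {(25, n, s, 32, 33), (25, x, p, 17, 33)}.
Apply σ_{A ≠ 17}; surviving tuples: {(25, n, s, 32, 33)}
π[B, A, E]: project onto (B, A, E) → {(n, 32, s)}
Set union of the two operands is {(a, 5, b), (c, 38, q), (n, 2, m), (n, 32, s), (s, 40, s), (v, 9, k), (z, 14, b)}.
π[B, E]: project onto (B, E) → {(a, b), (c, q), (n, m), (n, s), (s, s), (v, k), (z, b)}

{(a, b), (c, q), (n, m), (n, s), (s, s), (v, k), (z, b)}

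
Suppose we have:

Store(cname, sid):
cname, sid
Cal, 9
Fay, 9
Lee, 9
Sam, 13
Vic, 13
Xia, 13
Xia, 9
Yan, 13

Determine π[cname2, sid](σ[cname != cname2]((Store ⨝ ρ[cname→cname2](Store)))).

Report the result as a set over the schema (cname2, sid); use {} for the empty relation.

ρ[cname→cname2]: schema becomes (cname2, sid); tuples unchanged.
Joining Store and ρ[cname→cname2](Store) on sid yields {(Cal, 9, Cal), (Cal, 9, Fay), (Cal, 9, Lee), (Cal, 9, Xia), (Fay, 9, Cal), (Fay, 9, Fay), (Fay, 9, Lee), (Fay, 9, Xia), (Lee, 9, Cal), (Lee, 9, Fay), (Lee, 9, Lee), (Lee, 9, Xia), (Sam, 13, Sam), (Sam, 13, Vic), (Sam, 13, Xia), (Sam, 13, Yan), (Vic, 13, Sam), (Vic, 13, Vic), (Vic, 13, Xia), (Vic, 13, Yan), (Xia, 13, Sam), (Xia, 13, Vic), (Xia, 13, Xia), (Xia, 13, Yan), (Xia, 9, Cal), (Xia, 9, Fay), (Xia, 9, Lee), (Xia, 9, Xia), (Yan, 13, Sam), (Yan, 13, Vic), (Yan, 13, Xia), (Yan, 13, Yan)}.
Selection cname != cname2: {(Cal, 9, Fay), (Cal, 9, Lee), (Cal, 9, Xia), (Fay, 9, Cal), (Fay, 9, Lee), (Fay, 9, Xia), (Lee, 9, Cal), (Lee, 9, Fay), (Lee, 9, Xia), (Sam, 13, Vic), (Sam, 13, Xia), (Sam, 13, Yan), (Vic, 13, Sam), (Vic, 13, Xia), (Vic, 13, Yan), (Xia, 13, Sam), (Xia, 13, Vic), (Xia, 13, Yan), (Xia, 9, Cal), (Xia, 9, Fay), (Xia, 9, Lee), (Yan, 13, Sam), (Yan, 13, Vic), (Yan, 13, Xia)}
Projecting to cname2, sid (16 duplicate(s) eliminated): {(Cal, 9), (Fay, 9), (Lee, 9), (Sam, 13), (Vic, 13), (Xia, 13), (Xia, 9), (Yan, 13)}

{(Cal, 9), (Fay, 9), (Lee, 9), (Sam, 13), (Vic, 13), (Xia, 13), (Xia, 9), (Yan, 13)}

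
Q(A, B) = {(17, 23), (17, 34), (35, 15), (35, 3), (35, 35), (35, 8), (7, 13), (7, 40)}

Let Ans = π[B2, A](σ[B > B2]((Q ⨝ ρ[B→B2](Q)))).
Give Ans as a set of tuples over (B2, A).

{(13, 7), (15, 35), (23, 17), (3, 35), (8, 35)}

ρ[B→B2]: schema becomes (A, B2); tuples unchanged.
Q ⋈ ρ[B→B2](Q) (natural join on A): {(17, 23, 23), (17, 23, 34), (17, 34, 23), (17, 34, 34), (35, 15, 15), (35, 15, 3), (35, 15, 35), (35, 15, 8), (35, 3, 15), (35, 3, 3), (35, 3, 35), (35, 3, 8), (35, 35, 15), (35, 35, 3), (35, 35, 35), (35, 35, 8), (35, 8, 15), (35, 8, 3), (35, 8, 35), (35, 8, 8), (7, 13, 13), (7, 13, 40), (7, 40, 13), (7, 40, 40)}
Selection B > B2: {(17, 34, 23), (35, 15, 3), (35, 15, 8), (35, 35, 15), (35, 35, 3), (35, 35, 8), (35, 8, 3), (7, 40, 13)}
π[B2, A]: project onto (B2, A) (3 duplicate(s) eliminated) → {(13, 7), (15, 35), (23, 17), (3, 35), (8, 35)}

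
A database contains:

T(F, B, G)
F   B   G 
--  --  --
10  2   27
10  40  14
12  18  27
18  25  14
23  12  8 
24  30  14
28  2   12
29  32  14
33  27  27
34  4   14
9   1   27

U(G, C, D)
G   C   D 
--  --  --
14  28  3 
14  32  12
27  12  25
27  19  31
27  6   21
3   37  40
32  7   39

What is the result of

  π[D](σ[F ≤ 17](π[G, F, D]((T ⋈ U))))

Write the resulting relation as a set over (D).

{12, 21, 25, 3, 31}

T ⋈ U (natural join on G): {(10, 2, 27, 12, 25), (10, 2, 27, 19, 31), (10, 2, 27, 6, 21), (10, 40, 14, 28, 3), (10, 40, 14, 32, 12), (12, 18, 27, 12, 25), (12, 18, 27, 19, 31), (12, 18, 27, 6, 21), (18, 25, 14, 28, 3), (18, 25, 14, 32, 12), (24, 30, 14, 28, 3), (24, 30, 14, 32, 12), (29, 32, 14, 28, 3), (29, 32, 14, 32, 12), (33, 27, 27, 12, 25), (33, 27, 27, 19, 31), (33, 27, 27, 6, 21), (34, 4, 14, 28, 3), (34, 4, 14, 32, 12), (9, 1, 27, 12, 25), (9, 1, 27, 19, 31), (9, 1, 27, 6, 21)}
π_{G, F, D} gives {(14, 10, 12), (14, 10, 3), (14, 18, 12), (14, 18, 3), (14, 24, 12), (14, 24, 3), (14, 29, 12), (14, 29, 3), (14, 34, 12), (14, 34, 3), (27, 10, 21), (27, 10, 25), (27, 10, 31), (27, 12, 21), (27, 12, 25), (27, 12, 31), (27, 33, 21), (27, 33, 25), (27, 33, 31), (27, 9, 21), (27, 9, 25), (27, 9, 31)}.
Filtering on F ≤ 17 leaves {(14, 10, 12), (14, 10, 3), (27, 10, 21), (27, 10, 25), (27, 10, 31), (27, 12, 21), (27, 12, 25), (27, 12, 31), (27, 9, 21), (27, 9, 25), (27, 9, 31)}.
π_{D} gives {12, 21, 25, 3, 31} (6 duplicate(s) eliminated).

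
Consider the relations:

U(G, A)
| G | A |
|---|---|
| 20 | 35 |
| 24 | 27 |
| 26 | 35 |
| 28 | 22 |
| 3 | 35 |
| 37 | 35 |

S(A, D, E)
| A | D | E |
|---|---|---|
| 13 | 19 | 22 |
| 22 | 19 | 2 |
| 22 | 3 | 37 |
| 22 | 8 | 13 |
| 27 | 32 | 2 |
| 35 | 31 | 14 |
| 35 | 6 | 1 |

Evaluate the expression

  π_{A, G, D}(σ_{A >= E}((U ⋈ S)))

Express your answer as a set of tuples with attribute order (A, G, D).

{(22, 28, 19), (22, 28, 8), (27, 24, 32), (35, 20, 31), (35, 20, 6), (35, 26, 31), (35, 26, 6), (35, 3, 31), (35, 3, 6), (35, 37, 31), (35, 37, 6)}

Natural join on A: {(20, 35, 31, 14), (20, 35, 6, 1), (24, 27, 32, 2), (26, 35, 31, 14), (26, 35, 6, 1), (28, 22, 19, 2), (28, 22, 3, 37), (28, 22, 8, 13), (3, 35, 31, 14), (3, 35, 6, 1), (37, 35, 31, 14), (37, 35, 6, 1)}
Filtering on A >= E leaves {(20, 35, 31, 14), (20, 35, 6, 1), (24, 27, 32, 2), (26, 35, 31, 14), (26, 35, 6, 1), (28, 22, 19, 2), (28, 22, 8, 13), (3, 35, 31, 14), (3, 35, 6, 1), (37, 35, 31, 14), (37, 35, 6, 1)}.
Keep only column(s) A, G, D: {(22, 28, 19), (22, 28, 8), (27, 24, 32), (35, 20, 31), (35, 20, 6), (35, 26, 31), (35, 26, 6), (35, 3, 31), (35, 3, 6), (35, 37, 31), (35, 37, 6)}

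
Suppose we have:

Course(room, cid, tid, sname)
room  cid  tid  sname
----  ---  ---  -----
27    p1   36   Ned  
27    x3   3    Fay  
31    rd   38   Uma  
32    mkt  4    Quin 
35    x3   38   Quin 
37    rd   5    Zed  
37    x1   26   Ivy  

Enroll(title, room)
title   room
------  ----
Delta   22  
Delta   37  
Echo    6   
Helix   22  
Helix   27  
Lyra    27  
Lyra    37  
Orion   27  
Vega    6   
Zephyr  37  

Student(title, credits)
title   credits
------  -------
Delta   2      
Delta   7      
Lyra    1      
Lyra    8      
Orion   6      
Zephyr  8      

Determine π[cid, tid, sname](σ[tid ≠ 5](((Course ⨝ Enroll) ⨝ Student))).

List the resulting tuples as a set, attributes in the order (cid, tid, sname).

{(p1, 36, Ned), (x1, 26, Ivy), (x3, 3, Fay)}

Course ⋈ Enroll (natural join on room): {(27, p1, 36, Ned, Helix), (27, p1, 36, Ned, Lyra), (27, p1, 36, Ned, Orion), (27, x3, 3, Fay, Helix), (27, x3, 3, Fay, Lyra), (27, x3, 3, Fay, Orion), (37, rd, 5, Zed, Delta), (37, rd, 5, Zed, Lyra), (37, rd, 5, Zed, Zephyr), (37, x1, 26, Ivy, Delta), (37, x1, 26, Ivy, Lyra), (37, x1, 26, Ivy, Zephyr)}
(Course ⨝ Enroll) ⋈ Student (natural join on title): {(27, p1, 36, Ned, Lyra, 1), (27, p1, 36, Ned, Lyra, 8), (27, p1, 36, Ned, Orion, 6), (27, x3, 3, Fay, Lyra, 1), (27, x3, 3, Fay, Lyra, 8), (27, x3, 3, Fay, Orion, 6), (37, rd, 5, Zed, Delta, 2), (37, rd, 5, Zed, Delta, 7), (37, rd, 5, Zed, Lyra, 1), (37, rd, 5, Zed, Lyra, 8), (37, rd, 5, Zed, Zephyr, 8), (37, x1, 26, Ivy, Delta, 2), (37, x1, 26, Ivy, Delta, 7), (37, x1, 26, Ivy, Lyra, 1), (37, x1, 26, Ivy, Lyra, 8), (37, x1, 26, Ivy, Zephyr, 8)}
Apply σ_{tid ≠ 5}; surviving tuples: {(27, p1, 36, Ned, Lyra, 1), (27, p1, 36, Ned, Lyra, 8), (27, p1, 36, Ned, Orion, 6), (27, x3, 3, Fay, Lyra, 1), (27, x3, 3, Fay, Lyra, 8), (27, x3, 3, Fay, Orion, 6), (37, x1, 26, Ivy, Delta, 2), (37, x1, 26, Ivy, Delta, 7), (37, x1, 26, Ivy, Lyra, 1), (37, x1, 26, Ivy, Lyra, 8), (37, x1, 26, Ivy, Zephyr, 8)}
Keep only column(s) cid, tid, sname (8 duplicate(s) eliminated): {(p1, 36, Ned), (x1, 26, Ivy), (x3, 3, Fay)}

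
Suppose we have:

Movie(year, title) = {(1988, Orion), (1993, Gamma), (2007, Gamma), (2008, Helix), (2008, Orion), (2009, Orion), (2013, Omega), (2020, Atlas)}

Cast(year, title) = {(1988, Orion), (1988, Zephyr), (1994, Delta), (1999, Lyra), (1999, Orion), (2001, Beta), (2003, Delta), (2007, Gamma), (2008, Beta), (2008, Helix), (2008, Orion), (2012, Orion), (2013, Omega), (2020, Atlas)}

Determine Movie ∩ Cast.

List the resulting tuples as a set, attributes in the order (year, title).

{(1988, Orion), (2007, Gamma), (2008, Helix), (2008, Orion), (2013, Omega), (2020, Atlas)}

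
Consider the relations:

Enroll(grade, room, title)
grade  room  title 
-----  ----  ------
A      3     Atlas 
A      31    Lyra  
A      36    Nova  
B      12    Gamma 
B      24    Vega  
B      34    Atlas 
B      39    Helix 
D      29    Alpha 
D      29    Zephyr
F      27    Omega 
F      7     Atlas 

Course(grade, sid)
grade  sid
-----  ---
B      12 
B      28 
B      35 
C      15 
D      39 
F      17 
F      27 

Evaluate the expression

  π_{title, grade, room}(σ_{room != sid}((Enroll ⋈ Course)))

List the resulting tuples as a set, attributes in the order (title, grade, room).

Enroll ⋈ Course (natural join on grade): {(B, 12, Gamma, 12), (B, 12, Gamma, 28), (B, 12, Gamma, 35), (B, 24, Vega, 12), (B, 24, Vega, 28), (B, 24, Vega, 35), (B, 34, Atlas, 12), (B, 34, Atlas, 28), (B, 34, Atlas, 35), (B, 39, Helix, 12), (B, 39, Helix, 28), (B, 39, Helix, 35), (D, 29, Alpha, 39), (D, 29, Zephyr, 39), (F, 27, Omega, 17), (F, 27, Omega, 27), (F, 7, Atlas, 17), (F, 7, Atlas, 27)}
σ[room != sid]: keep tuples satisfying room != sid → {(B, 12, Gamma, 28), (B, 12, Gamma, 35), (B, 24, Vega, 12), (B, 24, Vega, 28), (B, 24, Vega, 35), (B, 34, Atlas, 12), (B, 34, Atlas, 28), (B, 34, Atlas, 35), (B, 39, Helix, 12), (B, 39, Helix, 28), (B, 39, Helix, 35), (D, 29, Alpha, 39), (D, 29, Zephyr, 39), (F, 27, Omega, 17), (F, 7, Atlas, 17), (F, 7, Atlas, 27)}
π[title, grade, room]: project onto (title, grade, room) (8 duplicate(s) eliminated) → {(Alpha, D, 29), (Atlas, B, 34), (Atlas, F, 7), (Gamma, B, 12), (Helix, B, 39), (Omega, F, 27), (Vega, B, 24), (Zephyr, D, 29)}

{(Alpha, D, 29), (Atlas, B, 34), (Atlas, F, 7), (Gamma, B, 12), (Helix, B, 39), (Omega, F, 27), (Vega, B, 24), (Zephyr, D, 29)}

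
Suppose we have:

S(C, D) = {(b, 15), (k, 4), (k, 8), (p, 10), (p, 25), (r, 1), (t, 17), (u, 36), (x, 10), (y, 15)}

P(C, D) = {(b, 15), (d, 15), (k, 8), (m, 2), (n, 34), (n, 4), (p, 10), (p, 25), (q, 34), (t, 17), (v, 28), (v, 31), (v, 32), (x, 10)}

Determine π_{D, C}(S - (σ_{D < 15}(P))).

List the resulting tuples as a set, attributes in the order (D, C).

Filtering on D < 15 leaves {(k, 8), (m, 2), (n, 4), (p, 10), (x, 10)}.
Set difference of the two operands is {(b, 15), (k, 4), (p, 25), (r, 1), (t, 17), (u, 36), (y, 15)}.
Keep only column(s) D, C: {(1, r), (15, b), (15, y), (17, t), (25, p), (36, u), (4, k)}

{(1, r), (15, b), (15, y), (17, t), (25, p), (36, u), (4, k)}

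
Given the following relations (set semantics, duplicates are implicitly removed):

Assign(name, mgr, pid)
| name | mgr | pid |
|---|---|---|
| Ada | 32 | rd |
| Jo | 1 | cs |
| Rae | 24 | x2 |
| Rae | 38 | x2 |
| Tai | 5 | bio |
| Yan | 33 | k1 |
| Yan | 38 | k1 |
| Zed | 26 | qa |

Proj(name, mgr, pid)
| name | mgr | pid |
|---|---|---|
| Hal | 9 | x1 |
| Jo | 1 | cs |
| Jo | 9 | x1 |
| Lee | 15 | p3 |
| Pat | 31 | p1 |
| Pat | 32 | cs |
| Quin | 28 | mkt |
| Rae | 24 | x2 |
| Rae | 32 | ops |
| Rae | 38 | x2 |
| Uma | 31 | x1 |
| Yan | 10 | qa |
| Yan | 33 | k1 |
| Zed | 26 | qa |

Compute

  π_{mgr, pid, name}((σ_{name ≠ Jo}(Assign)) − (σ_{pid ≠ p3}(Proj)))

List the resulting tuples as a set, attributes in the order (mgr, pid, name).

Filtering on name ≠ Jo leaves {(Ada, 32, rd), (Rae, 24, x2), (Rae, 38, x2), (Tai, 5, bio), (Yan, 33, k1), (Yan, 38, k1), (Zed, 26, qa)}.
Filtering on pid ≠ p3 leaves {(Hal, 9, x1), (Jo, 1, cs), (Jo, 9, x1), (Pat, 31, p1), (Pat, 32, cs), (Quin, 28, mkt), (Rae, 24, x2), (Rae, 32, ops), (Rae, 38, x2), (Uma, 31, x1), (Yan, 10, qa), (Yan, 33, k1), (Zed, 26, qa)}.
Difference: {(Ada, 32, rd), (Rae, 24, x2), (Rae, 38, x2), (Tai, 5, bio), (Yan, 33, k1), (Yan, 38, k1), (Zed, 26, qa)} with {(Hal, 9, x1), (Jo, 1, cs), (Jo, 9, x1), (Pat, 31, p1), (Pat, 32, cs), (Quin, 28, mkt), (Rae, 24, x2), (Rae, 32, ops), (Rae, 38, x2), (Uma, 31, x1), (Yan, 10, qa), (Yan, 33, k1), (Zed, 26, qa)} → {(Ada, 32, rd), (Tai, 5, bio), (Yan, 38, k1)}
Keep only column(s) mgr, pid, name: {(32, rd, Ada), (38, k1, Yan), (5, bio, Tai)}

{(32, rd, Ada), (38, k1, Yan), (5, bio, Tai)}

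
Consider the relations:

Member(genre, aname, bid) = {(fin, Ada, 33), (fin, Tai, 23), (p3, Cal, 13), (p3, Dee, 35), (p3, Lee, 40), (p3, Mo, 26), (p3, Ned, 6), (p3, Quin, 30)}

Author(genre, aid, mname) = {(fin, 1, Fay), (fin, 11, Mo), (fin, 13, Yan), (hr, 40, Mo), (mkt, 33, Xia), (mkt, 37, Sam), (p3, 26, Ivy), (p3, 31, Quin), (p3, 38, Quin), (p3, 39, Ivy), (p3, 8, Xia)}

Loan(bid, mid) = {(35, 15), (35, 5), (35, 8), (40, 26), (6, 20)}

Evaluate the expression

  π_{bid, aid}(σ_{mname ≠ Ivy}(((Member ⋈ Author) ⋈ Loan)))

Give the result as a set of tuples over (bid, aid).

{(35, 31), (35, 38), (35, 8), (40, 31), (40, 38), (40, 8), (6, 31), (6, 38), (6, 8)}

Natural join on genre: {(fin, Ada, 33, 1, Fay), (fin, Ada, 33, 11, Mo), (fin, Ada, 33, 13, Yan), (fin, Tai, 23, 1, Fay), (fin, Tai, 23, 11, Mo), (fin, Tai, 23, 13, Yan), (p3, Cal, 13, 26, Ivy), (p3, Cal, 13, 31, Quin), (p3, Cal, 13, 38, Quin), (p3, Cal, 13, 39, Ivy), (p3, Cal, 13, 8, Xia), (p3, Dee, 35, 26, Ivy), (p3, Dee, 35, 31, Quin), (p3, Dee, 35, 38, Quin), (p3, Dee, 35, 39, Ivy), (p3, Dee, 35, 8, Xia), (p3, Lee, 40, 26, Ivy), (p3, Lee, 40, 31, Quin), (p3, Lee, 40, 38, Quin), (p3, Lee, 40, 39, Ivy), (p3, Lee, 40, 8, Xia), (p3, Mo, 26, 26, Ivy), (p3, Mo, 26, 31, Quin), (p3, Mo, 26, 38, Quin), (p3, Mo, 26, 39, Ivy), (p3, Mo, 26, 8, Xia), (p3, Ned, 6, 26, Ivy), (p3, Ned, 6, 31, Quin), (p3, Ned, 6, 38, Quin), (p3, Ned, 6, 39, Ivy), (p3, Ned, 6, 8, Xia), (p3, Quin, 30, 26, Ivy), (p3, Quin, 30, 31, Quin), (p3, Quin, 30, 38, Quin), (p3, Quin, 30, 39, Ivy), (p3, Quin, 30, 8, Xia)}
Natural join on bid: {(p3, Dee, 35, 26, Ivy, 15), (p3, Dee, 35, 26, Ivy, 5), (p3, Dee, 35, 26, Ivy, 8), (p3, Dee, 35, 31, Quin, 15), (p3, Dee, 35, 31, Quin, 5), (p3, Dee, 35, 31, Quin, 8), (p3, Dee, 35, 38, Quin, 15), (p3, Dee, 35, 38, Quin, 5), (p3, Dee, 35, 38, Quin, 8), (p3, Dee, 35, 39, Ivy, 15), (p3, Dee, 35, 39, Ivy, 5), (p3, Dee, 35, 39, Ivy, 8), (p3, Dee, 35, 8, Xia, 15), (p3, Dee, 35, 8, Xia, 5), (p3, Dee, 35, 8, Xia, 8), (p3, Lee, 40, 26, Ivy, 26), (p3, Lee, 40, 31, Quin, 26), (p3, Lee, 40, 38, Quin, 26), (p3, Lee, 40, 39, Ivy, 26), (p3, Lee, 40, 8, Xia, 26), (p3, Ned, 6, 26, Ivy, 20), (p3, Ned, 6, 31, Quin, 20), (p3, Ned, 6, 38, Quin, 20), (p3, Ned, 6, 39, Ivy, 20), (p3, Ned, 6, 8, Xia, 20)}
σ[mname ≠ Ivy]: keep tuples satisfying mname ≠ Ivy → {(p3, Dee, 35, 31, Quin, 15), (p3, Dee, 35, 31, Quin, 5), (p3, Dee, 35, 31, Quin, 8), (p3, Dee, 35, 38, Quin, 15), (p3, Dee, 35, 38, Quin, 5), (p3, Dee, 35, 38, Quin, 8), (p3, Dee, 35, 8, Xia, 15), (p3, Dee, 35, 8, Xia, 5), (p3, Dee, 35, 8, Xia, 8), (p3, Lee, 40, 31, Quin, 26), (p3, Lee, 40, 38, Quin, 26), (p3, Lee, 40, 8, Xia, 26), (p3, Ned, 6, 31, Quin, 20), (p3, Ned, 6, 38, Quin, 20), (p3, Ned, 6, 8, Xia, 20)}
π_{bid, aid} gives {(35, 31), (35, 38), (35, 8), (40, 31), (40, 38), (40, 8), (6, 31), (6, 38), (6, 8)} (6 duplicate(s) eliminated).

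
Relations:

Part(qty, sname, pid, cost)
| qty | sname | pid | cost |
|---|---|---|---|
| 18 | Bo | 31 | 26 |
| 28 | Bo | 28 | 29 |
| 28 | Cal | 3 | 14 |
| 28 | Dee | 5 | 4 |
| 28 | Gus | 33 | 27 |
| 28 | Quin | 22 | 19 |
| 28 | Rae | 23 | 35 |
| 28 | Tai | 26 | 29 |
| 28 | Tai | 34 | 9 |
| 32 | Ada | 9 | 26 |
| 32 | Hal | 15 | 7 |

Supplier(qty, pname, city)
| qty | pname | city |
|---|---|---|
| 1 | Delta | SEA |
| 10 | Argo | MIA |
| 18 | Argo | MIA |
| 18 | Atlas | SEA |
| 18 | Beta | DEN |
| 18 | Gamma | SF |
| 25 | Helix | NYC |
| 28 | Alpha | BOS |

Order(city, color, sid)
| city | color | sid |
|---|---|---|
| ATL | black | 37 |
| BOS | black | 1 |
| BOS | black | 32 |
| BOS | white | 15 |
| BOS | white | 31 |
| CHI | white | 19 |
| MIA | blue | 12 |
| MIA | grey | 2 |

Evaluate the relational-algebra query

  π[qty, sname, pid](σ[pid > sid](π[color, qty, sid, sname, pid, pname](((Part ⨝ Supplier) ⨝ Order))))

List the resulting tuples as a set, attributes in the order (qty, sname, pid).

{(18, Bo, 31), (28, Bo, 28), (28, Cal, 3), (28, Dee, 5), (28, Gus, 33), (28, Quin, 22), (28, Rae, 23), (28, Tai, 26), (28, Tai, 34)}

Joining Part and Supplier on qty yields {(18, Bo, 31, 26, Argo, MIA), (18, Bo, 31, 26, Atlas, SEA), (18, Bo, 31, 26, Beta, DEN), (18, Bo, 31, 26, Gamma, SF), (28, Bo, 28, 29, Alpha, BOS), (28, Cal, 3, 14, Alpha, BOS), (28, Dee, 5, 4, Alpha, BOS), (28, Gus, 33, 27, Alpha, BOS), (28, Quin, 22, 19, Alpha, BOS), (28, Rae, 23, 35, Alpha, BOS), (28, Tai, 26, 29, Alpha, BOS), (28, Tai, 34, 9, Alpha, BOS)}.
Joining (Part ⨝ Supplier) and Order on city yields {(18, Bo, 31, 26, Argo, MIA, blue, 12), (18, Bo, 31, 26, Argo, MIA, grey, 2), (28, Bo, 28, 29, Alpha, BOS, black, 1), (28, Bo, 28, 29, Alpha, BOS, black, 32), (28, Bo, 28, 29, Alpha, BOS, white, 15), (28, Bo, 28, 29, Alpha, BOS, white, 31), (28, Cal, 3, 14, Alpha, BOS, black, 1), (28, Cal, 3, 14, Alpha, BOS, black, 32), (28, Cal, 3, 14, Alpha, BOS, white, 15), (28, Cal, 3, 14, Alpha, BOS, white, 31), (28, Dee, 5, 4, Alpha, BOS, black, 1), (28, Dee, 5, 4, Alpha, BOS, black, 32), (28, Dee, 5, 4, Alpha, BOS, white, 15), (28, Dee, 5, 4, Alpha, BOS, white, 31), (28, Gus, 33, 27, Alpha, BOS, black, 1), (28, Gus, 33, 27, Alpha, BOS, black, 32), (28, Gus, 33, 27, Alpha, BOS, white, 15), (28, Gus, 33, 27, Alpha, BOS, white, 31), (28, Quin, 22, 19, Alpha, BOS, black, 1), (28, Quin, 22, 19, Alpha, BOS, black, 32), (28, Quin, 22, 19, Alpha, BOS, white, 15), (28, Quin, 22, 19, Alpha, BOS, white, 31), (28, Rae, 23, 35, Alpha, BOS, black, 1), (28, Rae, 23, 35, Alpha, BOS, black, 32), (28, Rae, 23, 35, Alpha, BOS, white, 15), (28, Rae, 23, 35, Alpha, BOS, white, 31), (28, Tai, 26, 29, Alpha, BOS, black, 1), (28, Tai, 26, 29, Alpha, BOS, black, 32), (28, Tai, 26, 29, Alpha, BOS, white, 15), (28, Tai, 26, 29, Alpha, BOS, white, 31), (28, Tai, 34, 9, Alpha, BOS, black, 1), (28, Tai, 34, 9, Alpha, BOS, black, 32), (28, Tai, 34, 9, Alpha, BOS, white, 15), (28, Tai, 34, 9, Alpha, BOS, white, 31)}.
Keep only column(s) color, qty, sid, sname, pid, pname: {(black, 28, 1, Bo, 28, Alpha), (black, 28, 1, Cal, 3, Alpha), (black, 28, 1, Dee, 5, Alpha), (black, 28, 1, Gus, 33, Alpha), (black, 28, 1, Quin, 22, Alpha), (black, 28, 1, Rae, 23, Alpha), (black, 28, 1, Tai, 26, Alpha), (black, 28, 1, Tai, 34, Alpha), (black, 28, 32, Bo, 28, Alpha), (black, 28, 32, Cal, 3, Alpha), (black, 28, 32, Dee, 5, Alpha), (black, 28, 32, Gus, 33, Alpha), (black, 28, 32, Quin, 22, Alpha), (black, 28, 32, Rae, 23, Alpha), (black, 28, 32, Tai, 26, Alpha), (black, 28, 32, Tai, 34, Alpha), (blue, 18, 12, Bo, 31, Argo), (grey, 18, 2, Bo, 31, Argo), (white, 28, 15, Bo, 28, Alpha), (white, 28, 15, Cal, 3, Alpha), (white, 28, 15, Dee, 5, Alpha), (white, 28, 15, Gus, 33, Alpha), (white, 28, 15, Quin, 22, Alpha), (white, 28, 15, Rae, 23, Alpha), (white, 28, 15, Tai, 26, Alpha), (white, 28, 15, Tai, 34, Alpha), (white, 28, 31, Bo, 28, Alpha), (white, 28, 31, Cal, 3, Alpha), (white, 28, 31, Dee, 5, Alpha), (white, 28, 31, Gus, 33, Alpha), (white, 28, 31, Quin, 22, Alpha), (white, 28, 31, Rae, 23, Alpha), (white, 28, 31, Tai, 26, Alpha), (white, 28, 31, Tai, 34, Alpha)}
Apply σ_{pid > sid}; surviving tuples: {(black, 28, 1, Bo, 28, Alpha), (black, 28, 1, Cal, 3, Alpha), (black, 28, 1, Dee, 5, Alpha), (black, 28, 1, Gus, 33, Alpha), (black, 28, 1, Quin, 22, Alpha), (black, 28, 1, Rae, 23, Alpha), (black, 28, 1, Tai, 26, Alpha), (black, 28, 1, Tai, 34, Alpha), (black, 28, 32, Gus, 33, Alpha), (black, 28, 32, Tai, 34, Alpha), (blue, 18, 12, Bo, 31, Argo), (grey, 18, 2, Bo, 31, Argo), (white, 28, 15, Bo, 28, Alpha), (white, 28, 15, Gus, 33, Alpha), (white, 28, 15, Quin, 22, Alpha), (white, 28, 15, Rae, 23, Alpha), (white, 28, 15, Tai, 26, Alpha), (white, 28, 15, Tai, 34, Alpha), (white, 28, 31, Gus, 33, Alpha), (white, 28, 31, Tai, 34, Alpha)}
Keep only column(s) qty, sname, pid (11 duplicate(s) eliminated): {(18, Bo, 31), (28, Bo, 28), (28, Cal, 3), (28, Dee, 5), (28, Gus, 33), (28, Quin, 22), (28, Rae, 23), (28, Tai, 26), (28, Tai, 34)}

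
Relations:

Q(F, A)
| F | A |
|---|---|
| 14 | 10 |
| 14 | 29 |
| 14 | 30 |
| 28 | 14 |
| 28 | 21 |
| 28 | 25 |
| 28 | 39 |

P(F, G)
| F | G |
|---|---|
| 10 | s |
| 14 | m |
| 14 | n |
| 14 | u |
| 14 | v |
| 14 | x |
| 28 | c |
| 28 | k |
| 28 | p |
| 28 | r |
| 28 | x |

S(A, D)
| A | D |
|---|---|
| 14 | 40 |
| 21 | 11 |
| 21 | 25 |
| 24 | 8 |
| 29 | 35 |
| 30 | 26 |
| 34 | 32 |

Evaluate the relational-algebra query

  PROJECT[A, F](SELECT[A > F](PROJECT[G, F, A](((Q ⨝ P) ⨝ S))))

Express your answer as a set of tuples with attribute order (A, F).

{(29, 14), (30, 14)}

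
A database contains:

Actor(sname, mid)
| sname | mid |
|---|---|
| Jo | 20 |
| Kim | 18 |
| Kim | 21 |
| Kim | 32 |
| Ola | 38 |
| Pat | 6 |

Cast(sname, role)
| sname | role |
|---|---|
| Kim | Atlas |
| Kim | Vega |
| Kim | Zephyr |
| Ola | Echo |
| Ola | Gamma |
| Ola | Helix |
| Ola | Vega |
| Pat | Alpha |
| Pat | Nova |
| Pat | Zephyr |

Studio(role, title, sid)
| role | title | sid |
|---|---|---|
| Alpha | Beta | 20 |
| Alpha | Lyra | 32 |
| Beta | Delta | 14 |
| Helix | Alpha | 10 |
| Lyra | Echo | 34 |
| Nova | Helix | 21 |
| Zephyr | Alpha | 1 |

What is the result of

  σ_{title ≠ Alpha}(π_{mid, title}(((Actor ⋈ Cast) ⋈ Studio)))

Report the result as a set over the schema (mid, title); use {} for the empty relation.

Natural join on sname: {(Kim, 18, Atlas), (Kim, 18, Vega), (Kim, 18, Zephyr), (Kim, 21, Atlas), (Kim, 21, Vega), (Kim, 21, Zephyr), (Kim, 32, Atlas), (Kim, 32, Vega), (Kim, 32, Zephyr), (Ola, 38, Echo), (Ola, 38, Gamma), (Ola, 38, Helix), (Ola, 38, Vega), (Pat, 6, Alpha), (Pat, 6, Nova), (Pat, 6, Zephyr)}
Natural join on role: {(Kim, 18, Zephyr, Alpha, 1), (Kim, 21, Zephyr, Alpha, 1), (Kim, 32, Zephyr, Alpha, 1), (Ola, 38, Helix, Alpha, 10), (Pat, 6, Alpha, Beta, 20), (Pat, 6, Alpha, Lyra, 32), (Pat, 6, Nova, Helix, 21), (Pat, 6, Zephyr, Alpha, 1)}
π[mid, title]: project onto (mid, title) → {(18, Alpha), (21, Alpha), (32, Alpha), (38, Alpha), (6, Alpha), (6, Beta), (6, Helix), (6, Lyra)}
Selection title ≠ Alpha: {(6, Beta), (6, Helix), (6, Lyra)}

{(6, Beta), (6, Helix), (6, Lyra)}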